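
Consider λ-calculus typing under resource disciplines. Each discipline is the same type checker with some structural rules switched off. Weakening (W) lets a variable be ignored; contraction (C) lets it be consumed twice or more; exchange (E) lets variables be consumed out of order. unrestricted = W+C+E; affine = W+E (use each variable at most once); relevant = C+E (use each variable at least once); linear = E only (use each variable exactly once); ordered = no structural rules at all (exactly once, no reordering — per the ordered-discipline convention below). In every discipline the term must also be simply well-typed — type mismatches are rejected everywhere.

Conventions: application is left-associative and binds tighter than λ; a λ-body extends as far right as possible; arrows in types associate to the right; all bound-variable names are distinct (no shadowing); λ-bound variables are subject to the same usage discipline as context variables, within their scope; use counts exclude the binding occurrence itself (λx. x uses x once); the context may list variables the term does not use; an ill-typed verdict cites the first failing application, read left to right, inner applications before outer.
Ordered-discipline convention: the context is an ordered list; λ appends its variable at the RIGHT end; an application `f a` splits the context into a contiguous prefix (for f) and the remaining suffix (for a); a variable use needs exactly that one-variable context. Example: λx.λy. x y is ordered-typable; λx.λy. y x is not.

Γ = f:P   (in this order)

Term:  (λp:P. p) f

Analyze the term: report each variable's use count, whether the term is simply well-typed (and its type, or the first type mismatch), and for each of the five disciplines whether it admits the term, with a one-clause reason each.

usage: f=1; p (λ-bound)=1
uses in reading order: p, f
typing: the term checks, with type P
ordered: ✓ — single-use (f, p), ordered derivation ok
linear: ✓ — each of f, p used exactly once
affine: ✓ — f, p: no repeats, contraction unneeded
relevant: ✓ — every one of f, p appears
unrestricted: ✓ — type-checks (P) and nothing is barred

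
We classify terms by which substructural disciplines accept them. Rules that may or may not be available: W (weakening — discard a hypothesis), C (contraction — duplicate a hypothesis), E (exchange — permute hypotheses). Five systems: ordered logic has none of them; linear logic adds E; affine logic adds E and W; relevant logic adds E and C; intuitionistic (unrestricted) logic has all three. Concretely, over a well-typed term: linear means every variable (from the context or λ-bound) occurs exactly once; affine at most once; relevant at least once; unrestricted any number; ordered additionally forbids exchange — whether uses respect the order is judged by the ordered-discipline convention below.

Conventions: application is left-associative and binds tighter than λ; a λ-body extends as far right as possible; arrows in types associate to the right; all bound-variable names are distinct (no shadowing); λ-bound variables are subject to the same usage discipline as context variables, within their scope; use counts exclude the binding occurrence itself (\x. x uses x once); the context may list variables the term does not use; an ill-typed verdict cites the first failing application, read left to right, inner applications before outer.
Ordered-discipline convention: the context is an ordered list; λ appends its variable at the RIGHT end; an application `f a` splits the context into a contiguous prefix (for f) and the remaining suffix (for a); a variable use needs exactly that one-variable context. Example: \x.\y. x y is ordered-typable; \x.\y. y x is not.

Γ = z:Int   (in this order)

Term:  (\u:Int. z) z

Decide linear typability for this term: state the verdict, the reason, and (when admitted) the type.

no — uses contraction: z ×2; u left unused
counts: z: 2, u [bound]: 0
left-to-right use order: z, z
typing: well-typed — term : Int
across the five disciplines: ordered ✗; linear ✗; affine ✗; relevant ✗; unrestricted ✓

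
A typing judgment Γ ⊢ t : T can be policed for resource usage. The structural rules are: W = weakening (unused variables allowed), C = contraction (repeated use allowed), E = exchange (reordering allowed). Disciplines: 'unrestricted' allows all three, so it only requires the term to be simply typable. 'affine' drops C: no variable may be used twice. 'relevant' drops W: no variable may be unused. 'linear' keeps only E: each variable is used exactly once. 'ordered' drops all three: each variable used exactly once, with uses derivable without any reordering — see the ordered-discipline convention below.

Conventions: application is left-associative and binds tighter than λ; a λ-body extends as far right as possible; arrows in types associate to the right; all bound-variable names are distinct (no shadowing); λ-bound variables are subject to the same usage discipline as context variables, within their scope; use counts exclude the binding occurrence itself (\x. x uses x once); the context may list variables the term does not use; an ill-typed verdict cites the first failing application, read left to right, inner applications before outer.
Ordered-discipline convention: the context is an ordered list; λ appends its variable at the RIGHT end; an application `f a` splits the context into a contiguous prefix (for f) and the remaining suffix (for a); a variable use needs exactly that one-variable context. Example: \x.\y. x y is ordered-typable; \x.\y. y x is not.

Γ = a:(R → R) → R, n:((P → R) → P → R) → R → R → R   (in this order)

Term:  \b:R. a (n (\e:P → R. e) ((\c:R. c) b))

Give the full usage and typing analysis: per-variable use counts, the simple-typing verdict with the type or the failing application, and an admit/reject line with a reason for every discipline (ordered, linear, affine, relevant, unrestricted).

variable uses: a=1, n=1, b (bound)=1, e (bound)=1, c (bound)=1
left-to-right use order: a, n, e, c, b
typing: the term checks, with type R → R
ordered: ✓ — one use each (a, n, b, e, c); ordered split holds
linear: ✓ — a, n, b, e, c: one use apiece
affine: ✓ — no duplicate uses among a, n, b, e, c
relevant: ✓ — at least one use each (a, n, b, e, c)
unrestricted: ✓ — well-typed at R → R; no restrictions here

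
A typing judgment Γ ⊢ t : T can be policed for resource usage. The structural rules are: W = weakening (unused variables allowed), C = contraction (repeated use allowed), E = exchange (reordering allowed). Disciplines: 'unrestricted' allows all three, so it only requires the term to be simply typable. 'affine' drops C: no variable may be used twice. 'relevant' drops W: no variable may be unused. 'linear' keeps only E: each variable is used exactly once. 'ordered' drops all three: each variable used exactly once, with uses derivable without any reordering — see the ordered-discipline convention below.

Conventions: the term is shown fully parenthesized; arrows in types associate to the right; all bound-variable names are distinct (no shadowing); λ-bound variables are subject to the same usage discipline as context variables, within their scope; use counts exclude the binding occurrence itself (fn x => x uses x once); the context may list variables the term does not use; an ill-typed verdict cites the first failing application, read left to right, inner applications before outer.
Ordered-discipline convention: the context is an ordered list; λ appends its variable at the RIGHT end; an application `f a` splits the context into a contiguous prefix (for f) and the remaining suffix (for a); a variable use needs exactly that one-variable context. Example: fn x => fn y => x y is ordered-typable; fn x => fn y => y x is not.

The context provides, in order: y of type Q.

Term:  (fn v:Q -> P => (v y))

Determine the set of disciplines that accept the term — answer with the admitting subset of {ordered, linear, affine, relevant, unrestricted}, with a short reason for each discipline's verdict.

admitted by: linear, affine, relevant, unrestricted
counts: y ×1; v (bound) ×1
order of uses: v, y
typing: well-typed — term : (Q -> P) -> P
ordered ✗ (needs exchange: uses follow v, y)
linear ✓ (exactly-once usage across y, v)
affine ✓ (y, v: no repeats, contraction unneeded)
relevant ✓ (at least one use each (y, v))
unrestricted ✓ (typability at (Q -> P) -> P is all that's needed)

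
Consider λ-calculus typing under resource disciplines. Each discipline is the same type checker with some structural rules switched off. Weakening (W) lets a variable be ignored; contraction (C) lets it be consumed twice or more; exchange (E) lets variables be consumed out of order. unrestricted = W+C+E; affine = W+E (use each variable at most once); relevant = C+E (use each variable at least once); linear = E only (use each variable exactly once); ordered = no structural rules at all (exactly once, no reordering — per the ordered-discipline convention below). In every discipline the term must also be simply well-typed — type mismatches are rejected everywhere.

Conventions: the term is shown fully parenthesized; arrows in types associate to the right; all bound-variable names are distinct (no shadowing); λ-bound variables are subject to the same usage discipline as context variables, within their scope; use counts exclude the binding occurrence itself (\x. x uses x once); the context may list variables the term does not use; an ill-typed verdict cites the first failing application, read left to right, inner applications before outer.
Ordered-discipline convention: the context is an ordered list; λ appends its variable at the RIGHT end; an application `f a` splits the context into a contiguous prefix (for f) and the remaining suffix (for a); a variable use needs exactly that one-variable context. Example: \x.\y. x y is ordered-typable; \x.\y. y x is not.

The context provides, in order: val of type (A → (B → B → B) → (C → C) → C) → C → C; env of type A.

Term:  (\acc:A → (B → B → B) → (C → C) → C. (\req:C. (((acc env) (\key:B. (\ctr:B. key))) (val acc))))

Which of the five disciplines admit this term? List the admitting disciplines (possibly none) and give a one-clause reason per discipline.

accepted by: unrestricted
usage: val: 1×; env: 1×; acc (λ-bound): 2×; req (λ-bound): 0×; key (λ-bound): 1×; ctr (λ-bound): 0×
uses in reading order: acc, env, key, val, acc
typing: ✓ — (A → (B → B → B) → (C → C) → C) → C → C
ordered: ✗, repeated use of acc ×2; req, ctr left unused
linear: ✗, repeated use of acc ×2; req, ctr left unused
affine: ✗, repeated use of acc ×2
relevant: ✗, req, ctr left unused
unrestricted: ✓, simply typable at (A → (B → B → B) → (C → C) → C) → C → C; W, C, E all held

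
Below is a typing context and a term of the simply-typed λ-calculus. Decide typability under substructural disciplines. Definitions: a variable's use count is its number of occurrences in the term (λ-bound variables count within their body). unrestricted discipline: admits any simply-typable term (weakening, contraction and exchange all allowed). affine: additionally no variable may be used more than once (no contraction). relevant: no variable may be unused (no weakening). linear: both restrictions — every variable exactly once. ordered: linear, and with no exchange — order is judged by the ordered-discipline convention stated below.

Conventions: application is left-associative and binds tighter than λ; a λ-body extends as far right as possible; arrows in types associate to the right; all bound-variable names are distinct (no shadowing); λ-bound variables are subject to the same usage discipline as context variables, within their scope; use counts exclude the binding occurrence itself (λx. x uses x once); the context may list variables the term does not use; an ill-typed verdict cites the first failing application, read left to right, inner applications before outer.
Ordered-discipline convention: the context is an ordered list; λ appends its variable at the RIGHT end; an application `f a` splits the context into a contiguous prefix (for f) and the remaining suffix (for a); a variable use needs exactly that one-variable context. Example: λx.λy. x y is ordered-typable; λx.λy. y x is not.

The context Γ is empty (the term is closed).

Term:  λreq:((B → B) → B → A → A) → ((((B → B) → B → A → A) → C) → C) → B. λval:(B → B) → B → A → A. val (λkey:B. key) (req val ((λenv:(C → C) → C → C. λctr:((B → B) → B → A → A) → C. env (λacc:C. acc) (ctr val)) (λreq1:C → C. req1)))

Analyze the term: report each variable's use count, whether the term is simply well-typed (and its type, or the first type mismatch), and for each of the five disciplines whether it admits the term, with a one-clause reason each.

use counts: req [bound] ×1, val [bound] ×3, key [bound] ×1, env [bound] ×1, ctr [bound] ×1, acc [bound] ×1, req1 [bound] ×1
left-to-right use order: val, key, req, val, env, acc, ctr, val, req1
typing: well-typed — term : (((B → B) → B → A → A) → ((((B → B) → B → A → A) → C) → C) → B) → ((B → B) → B → A → A) → A → A
ordered ✗ (needs contraction — val ×3)
linear ✗ (needs contraction — val ×3)
affine ✗ (needs contraction — val ×3)
relevant ✓ (every one of req, val, key, env, ctr, acc, req1 appears)
unrestricted ✓ (well-typed at (((B → B) → B → A → A) → ((((B → B) → B → A → A) → C) → C) → B) → ((B → B) → B → A → A) → A → A; no restrictions here)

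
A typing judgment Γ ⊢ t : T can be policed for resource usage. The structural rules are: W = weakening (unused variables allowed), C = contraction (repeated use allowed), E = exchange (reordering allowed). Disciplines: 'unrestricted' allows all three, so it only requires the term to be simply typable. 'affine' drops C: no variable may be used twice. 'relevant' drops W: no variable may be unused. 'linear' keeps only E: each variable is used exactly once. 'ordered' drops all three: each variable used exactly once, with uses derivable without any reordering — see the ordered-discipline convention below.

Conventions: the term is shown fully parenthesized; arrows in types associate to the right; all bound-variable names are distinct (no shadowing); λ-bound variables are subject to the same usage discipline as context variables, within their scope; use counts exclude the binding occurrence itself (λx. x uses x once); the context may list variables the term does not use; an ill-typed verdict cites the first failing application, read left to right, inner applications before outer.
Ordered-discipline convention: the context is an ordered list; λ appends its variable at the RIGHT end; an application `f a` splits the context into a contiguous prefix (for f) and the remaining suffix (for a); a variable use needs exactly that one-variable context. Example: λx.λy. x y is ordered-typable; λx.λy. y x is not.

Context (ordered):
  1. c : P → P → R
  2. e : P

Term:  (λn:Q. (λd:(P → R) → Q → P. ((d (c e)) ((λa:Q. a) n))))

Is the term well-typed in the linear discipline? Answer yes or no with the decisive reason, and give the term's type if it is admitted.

yes — each of c, e, n, d, a used exactly once; term : Q → ((P → R) → Q → P) → P
variable uses: c=1, e=1, n (λ-bound)=1, d (λ-bound)=1, a (λ-bound)=1
uses in reading order: d, c, e, a, n
typing: ✓ — Q → ((P → R) → Q → P) → P
all disciplines: ordered ✗ | linear ✓ | affine ✓ | relevant ✓ | unrestricted ✓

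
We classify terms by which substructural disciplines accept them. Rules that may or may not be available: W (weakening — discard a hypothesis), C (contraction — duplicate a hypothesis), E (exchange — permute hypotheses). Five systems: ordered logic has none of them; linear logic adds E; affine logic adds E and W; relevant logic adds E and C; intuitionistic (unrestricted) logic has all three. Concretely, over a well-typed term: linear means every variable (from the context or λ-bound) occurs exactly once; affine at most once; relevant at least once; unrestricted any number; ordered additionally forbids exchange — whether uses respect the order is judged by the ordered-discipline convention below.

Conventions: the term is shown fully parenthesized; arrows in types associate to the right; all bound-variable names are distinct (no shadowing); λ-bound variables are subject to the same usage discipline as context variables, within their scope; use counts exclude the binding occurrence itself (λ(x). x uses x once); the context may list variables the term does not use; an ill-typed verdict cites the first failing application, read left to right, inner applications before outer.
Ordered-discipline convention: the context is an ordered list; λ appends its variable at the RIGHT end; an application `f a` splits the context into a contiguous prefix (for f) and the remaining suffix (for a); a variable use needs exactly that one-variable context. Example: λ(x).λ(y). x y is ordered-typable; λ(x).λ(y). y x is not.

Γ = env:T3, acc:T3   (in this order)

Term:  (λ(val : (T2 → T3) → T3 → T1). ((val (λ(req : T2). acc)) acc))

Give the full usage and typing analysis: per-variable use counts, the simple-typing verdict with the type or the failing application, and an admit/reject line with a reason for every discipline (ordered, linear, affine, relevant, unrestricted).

usage: env: 0, acc: 2, val (λ-bound): 1, req (λ-bound): 0
uses in reading order: val, acc, acc
typing: well-typed — term : ((T2 → T3) → T3 → T1) → T1
ordered: ✗, repeated use of acc ×2; unused: env, req — weakening required
linear: ✗, repeated use of acc ×2; unused: env, req — weakening required
affine: ✗, repeated use of acc ×2
relevant: ✗, unused: env, req — weakening required
unrestricted: ✓, typability at ((T2 → T3) → T3 → T1) → T1 is all that's needed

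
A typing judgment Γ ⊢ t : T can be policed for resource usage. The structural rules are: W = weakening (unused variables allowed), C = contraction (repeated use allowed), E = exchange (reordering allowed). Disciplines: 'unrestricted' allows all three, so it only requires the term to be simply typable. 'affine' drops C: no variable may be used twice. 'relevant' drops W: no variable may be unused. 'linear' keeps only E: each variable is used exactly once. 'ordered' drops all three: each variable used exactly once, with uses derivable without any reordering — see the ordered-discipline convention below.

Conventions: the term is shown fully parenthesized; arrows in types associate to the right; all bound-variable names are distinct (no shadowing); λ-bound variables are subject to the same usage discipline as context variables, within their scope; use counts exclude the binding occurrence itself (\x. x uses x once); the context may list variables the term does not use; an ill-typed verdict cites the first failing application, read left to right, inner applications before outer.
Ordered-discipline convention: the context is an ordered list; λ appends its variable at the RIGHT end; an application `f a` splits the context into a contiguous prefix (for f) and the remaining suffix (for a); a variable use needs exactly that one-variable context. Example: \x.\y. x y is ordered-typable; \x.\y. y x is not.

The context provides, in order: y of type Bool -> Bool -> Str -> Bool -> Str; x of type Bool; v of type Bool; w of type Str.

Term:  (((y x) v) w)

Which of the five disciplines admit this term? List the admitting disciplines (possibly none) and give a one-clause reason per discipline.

admitting disciplines: ordered, linear, affine, relevant, unrestricted
usage: y: 1, x: 1, v: 1, w: 1
left-to-right use order: y, x, v, w
typing: the term checks, with type Bool -> Str
ordered: ✓ — one use each (y, x, v, w); ordered split holds
linear: ✓ — each of y, x, v, w used exactly once
affine: ✓ — no duplicate uses among y, x, v, w
relevant: ✓ — every one of y, x, v, w appears
unrestricted: ✓ — well-typed at Bool -> Str; no restrictions here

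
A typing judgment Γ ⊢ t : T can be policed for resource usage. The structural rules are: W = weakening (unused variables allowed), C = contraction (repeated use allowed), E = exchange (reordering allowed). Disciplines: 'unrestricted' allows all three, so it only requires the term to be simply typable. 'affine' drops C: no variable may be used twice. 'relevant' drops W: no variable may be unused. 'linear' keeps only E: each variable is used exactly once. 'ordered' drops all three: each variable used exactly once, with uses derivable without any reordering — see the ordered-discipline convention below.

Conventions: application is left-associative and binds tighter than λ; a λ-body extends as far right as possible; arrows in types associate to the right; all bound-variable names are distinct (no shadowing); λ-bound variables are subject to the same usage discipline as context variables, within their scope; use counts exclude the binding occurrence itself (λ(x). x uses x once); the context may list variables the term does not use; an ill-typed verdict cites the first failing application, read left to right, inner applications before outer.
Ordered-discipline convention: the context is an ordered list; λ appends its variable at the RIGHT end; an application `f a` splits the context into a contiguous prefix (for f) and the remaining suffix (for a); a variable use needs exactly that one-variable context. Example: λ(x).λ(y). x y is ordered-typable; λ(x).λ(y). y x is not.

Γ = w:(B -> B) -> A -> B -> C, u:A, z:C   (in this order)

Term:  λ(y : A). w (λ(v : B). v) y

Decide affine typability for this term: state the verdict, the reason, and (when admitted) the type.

yes — at most one use each (w, u, z, y, v); term : A -> B -> C
counts: w=1; u=0; z=0; y (λ-bound)=1; v (λ-bound)=1
left-to-right use order: w, v, y
typing: well-typed at A -> B -> C
summary: ordered ✗ | linear ✗ | affine ✓ | relevant ✗ | unrestricted ✓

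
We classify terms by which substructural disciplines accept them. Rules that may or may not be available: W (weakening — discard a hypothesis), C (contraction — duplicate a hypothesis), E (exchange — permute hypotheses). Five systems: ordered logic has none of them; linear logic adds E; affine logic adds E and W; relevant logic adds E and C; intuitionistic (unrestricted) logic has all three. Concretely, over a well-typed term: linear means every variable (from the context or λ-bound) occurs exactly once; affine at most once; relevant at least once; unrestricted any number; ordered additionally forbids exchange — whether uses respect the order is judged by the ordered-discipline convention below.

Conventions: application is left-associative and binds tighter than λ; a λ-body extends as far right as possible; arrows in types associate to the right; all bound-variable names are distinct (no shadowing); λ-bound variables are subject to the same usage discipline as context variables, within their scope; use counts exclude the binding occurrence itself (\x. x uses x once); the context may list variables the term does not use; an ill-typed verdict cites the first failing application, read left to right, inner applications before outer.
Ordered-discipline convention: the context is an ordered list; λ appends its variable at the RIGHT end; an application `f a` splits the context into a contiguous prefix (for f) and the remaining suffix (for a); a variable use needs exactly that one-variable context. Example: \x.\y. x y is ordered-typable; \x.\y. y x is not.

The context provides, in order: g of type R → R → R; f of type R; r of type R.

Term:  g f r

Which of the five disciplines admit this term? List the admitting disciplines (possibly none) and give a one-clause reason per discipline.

accepted by: ordered, linear, affine, relevant, unrestricted
use counts: g=1; f=1; r=1
use order (left to right): g, f, r
typing: well-typed at R
ordered: ✓, g, f, r: once each, no exchange needed
linear: ✓, single use per variable (g, f, r)
affine: ✓, g, f, r: no repeats, contraction unneeded
relevant: ✓, g, f, r: all used, weakening unneeded
unrestricted: ✓, type-checks (R) and nothing is barred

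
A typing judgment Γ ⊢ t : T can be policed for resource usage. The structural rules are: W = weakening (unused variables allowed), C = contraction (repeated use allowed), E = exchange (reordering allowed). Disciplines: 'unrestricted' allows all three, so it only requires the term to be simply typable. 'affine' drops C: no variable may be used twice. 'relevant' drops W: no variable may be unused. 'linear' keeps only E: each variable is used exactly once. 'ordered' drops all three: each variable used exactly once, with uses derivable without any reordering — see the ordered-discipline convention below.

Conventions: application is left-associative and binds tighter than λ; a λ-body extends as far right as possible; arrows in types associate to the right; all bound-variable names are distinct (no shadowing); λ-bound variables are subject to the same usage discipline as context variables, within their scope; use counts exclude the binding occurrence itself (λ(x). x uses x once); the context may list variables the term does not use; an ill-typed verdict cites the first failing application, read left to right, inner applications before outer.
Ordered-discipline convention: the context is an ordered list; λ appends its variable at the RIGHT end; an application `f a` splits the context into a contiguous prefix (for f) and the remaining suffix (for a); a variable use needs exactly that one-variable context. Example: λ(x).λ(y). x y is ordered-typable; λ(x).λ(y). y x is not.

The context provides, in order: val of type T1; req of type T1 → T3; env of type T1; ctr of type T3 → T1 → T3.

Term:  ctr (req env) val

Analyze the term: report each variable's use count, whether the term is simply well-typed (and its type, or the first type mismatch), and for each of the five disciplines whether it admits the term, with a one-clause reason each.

usage: val=1; req=1; env=1; ctr=1
left-to-right use order: ctr, req, env, val
typing: well-typed at T3
ordered: ✗ — no contiguous prefix/suffix split fits ctr, req, env, val
linear: ✓ — exactly-once usage across val, req, env, ctr
affine: ✓ — at most one use each (val, req, env, ctr)
relevant: ✓ — none of val, req, env, ctr goes unused
unrestricted: ✓ — simply typable at T3; W, C, E all held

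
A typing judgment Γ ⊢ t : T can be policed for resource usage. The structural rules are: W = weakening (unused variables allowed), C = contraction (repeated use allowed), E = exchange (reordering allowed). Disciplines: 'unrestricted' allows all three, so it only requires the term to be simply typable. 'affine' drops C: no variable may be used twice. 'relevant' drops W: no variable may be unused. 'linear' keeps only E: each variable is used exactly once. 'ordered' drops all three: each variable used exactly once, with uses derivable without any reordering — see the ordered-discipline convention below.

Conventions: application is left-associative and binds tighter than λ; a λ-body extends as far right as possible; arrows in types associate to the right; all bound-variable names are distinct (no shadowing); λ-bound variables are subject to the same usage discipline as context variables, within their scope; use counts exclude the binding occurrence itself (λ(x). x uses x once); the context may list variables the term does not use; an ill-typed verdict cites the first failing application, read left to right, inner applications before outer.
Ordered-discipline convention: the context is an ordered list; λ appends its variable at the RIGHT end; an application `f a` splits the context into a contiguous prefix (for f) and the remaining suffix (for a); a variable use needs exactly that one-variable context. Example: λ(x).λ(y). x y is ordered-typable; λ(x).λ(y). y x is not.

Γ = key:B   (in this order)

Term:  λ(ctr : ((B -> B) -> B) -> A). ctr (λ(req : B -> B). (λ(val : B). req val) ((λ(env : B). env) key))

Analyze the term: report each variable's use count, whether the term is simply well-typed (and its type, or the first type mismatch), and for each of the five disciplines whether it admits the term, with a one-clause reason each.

counts: key ×1; ctr [bound] ×1; req [bound] ×1; val [bound] ×1; env [bound] ×1
uses in reading order: ctr, req, val, env, key
typing: well-typed at (((B -> B) -> B) -> A) -> A
ordered: ✗, no contiguous prefix/suffix split fits ctr, req, val, env, key
linear: ✓, exactly-once usage across key, ctr, req, val, env
affine: ✓, at most one use each (key, ctr, req, val, env)
relevant: ✓, at least one use each (key, ctr, req, val, env)
unrestricted: ✓, type-checks ((((B -> B) -> B) -> A) -> A) and nothing is barred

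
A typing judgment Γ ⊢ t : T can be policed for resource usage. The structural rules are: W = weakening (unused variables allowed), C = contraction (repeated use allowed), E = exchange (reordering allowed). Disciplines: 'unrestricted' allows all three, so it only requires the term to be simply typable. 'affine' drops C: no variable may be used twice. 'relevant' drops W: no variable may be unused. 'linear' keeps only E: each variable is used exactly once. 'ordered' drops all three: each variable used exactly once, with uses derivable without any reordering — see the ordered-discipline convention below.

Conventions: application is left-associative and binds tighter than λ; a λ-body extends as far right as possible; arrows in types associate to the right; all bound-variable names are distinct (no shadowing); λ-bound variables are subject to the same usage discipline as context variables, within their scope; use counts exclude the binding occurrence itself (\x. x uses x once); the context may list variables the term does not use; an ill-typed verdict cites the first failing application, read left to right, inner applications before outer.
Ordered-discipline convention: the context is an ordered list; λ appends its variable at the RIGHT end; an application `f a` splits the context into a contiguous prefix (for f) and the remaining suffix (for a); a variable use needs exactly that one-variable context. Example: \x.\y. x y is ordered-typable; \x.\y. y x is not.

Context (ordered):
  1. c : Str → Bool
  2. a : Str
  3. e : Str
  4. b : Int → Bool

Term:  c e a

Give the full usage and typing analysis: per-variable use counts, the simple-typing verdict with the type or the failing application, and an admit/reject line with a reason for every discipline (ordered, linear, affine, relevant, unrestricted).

counts: c=1; a=1; e=1; b=0
left-to-right use order: c, e, a
typing: ill-typed: non-function type Bool applied to an argument
ordered ✗ (not simply typable)
linear ✗ (fails simple typing)
affine ✗ (a type mismatch blocks all five)
relevant ✗ (the type mismatch rejects it)
unrestricted ✗ (not simply typable)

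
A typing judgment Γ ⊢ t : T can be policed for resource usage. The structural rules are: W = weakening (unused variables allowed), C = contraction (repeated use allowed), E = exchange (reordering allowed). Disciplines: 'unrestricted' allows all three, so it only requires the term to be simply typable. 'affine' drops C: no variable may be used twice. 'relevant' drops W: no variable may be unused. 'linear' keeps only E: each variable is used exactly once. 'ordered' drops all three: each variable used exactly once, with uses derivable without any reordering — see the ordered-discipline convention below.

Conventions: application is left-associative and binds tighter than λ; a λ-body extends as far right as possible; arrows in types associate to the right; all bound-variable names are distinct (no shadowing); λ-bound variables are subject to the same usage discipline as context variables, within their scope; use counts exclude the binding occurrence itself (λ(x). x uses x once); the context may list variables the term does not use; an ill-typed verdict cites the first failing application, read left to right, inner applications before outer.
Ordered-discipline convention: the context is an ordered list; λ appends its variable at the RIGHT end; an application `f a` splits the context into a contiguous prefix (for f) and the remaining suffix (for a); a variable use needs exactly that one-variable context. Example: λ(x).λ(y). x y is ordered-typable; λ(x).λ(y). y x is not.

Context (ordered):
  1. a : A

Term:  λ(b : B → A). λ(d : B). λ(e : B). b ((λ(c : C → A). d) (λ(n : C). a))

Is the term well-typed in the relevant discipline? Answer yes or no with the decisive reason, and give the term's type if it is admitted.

no — unused: e, c, n — weakening required
usage: a: 1×; b [bound]: 1×; d [bound]: 1×; e [bound]: 0×; c [bound]: 0×; n [bound]: 0×
order of uses: b, d, a
typing: well-typed — term : (B → A) → B → B → A
across the five disciplines: ordered ✗, linear ✗, affine ✓, relevant ✗, unrestricted ✓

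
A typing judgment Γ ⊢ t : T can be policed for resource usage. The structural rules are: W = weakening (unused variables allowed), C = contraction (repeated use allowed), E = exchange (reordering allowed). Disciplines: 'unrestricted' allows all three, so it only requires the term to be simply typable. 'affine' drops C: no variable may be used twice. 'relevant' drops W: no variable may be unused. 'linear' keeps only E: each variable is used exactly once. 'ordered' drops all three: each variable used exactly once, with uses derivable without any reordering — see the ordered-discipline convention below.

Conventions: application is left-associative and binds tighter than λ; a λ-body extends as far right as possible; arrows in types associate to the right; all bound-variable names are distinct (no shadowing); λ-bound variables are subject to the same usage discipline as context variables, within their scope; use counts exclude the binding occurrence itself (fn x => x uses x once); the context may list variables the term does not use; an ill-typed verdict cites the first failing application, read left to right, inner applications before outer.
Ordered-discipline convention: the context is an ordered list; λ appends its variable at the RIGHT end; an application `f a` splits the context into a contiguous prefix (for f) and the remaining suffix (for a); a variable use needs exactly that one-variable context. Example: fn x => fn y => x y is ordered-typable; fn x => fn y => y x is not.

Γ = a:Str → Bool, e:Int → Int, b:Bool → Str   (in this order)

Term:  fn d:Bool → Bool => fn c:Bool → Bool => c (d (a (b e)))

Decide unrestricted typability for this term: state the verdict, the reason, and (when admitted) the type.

no — fails simple typing
usage: a=1; e=1; b=1; d (bound)=1; c (bound)=1
use order (left to right): c, d, a, b, e
typing: ill-typed: an argument Int → Int mismatches the expected Bool
summary: ordered ✗ · linear ✗ · affine ✗ · relevant ✗ · unrestricted ✗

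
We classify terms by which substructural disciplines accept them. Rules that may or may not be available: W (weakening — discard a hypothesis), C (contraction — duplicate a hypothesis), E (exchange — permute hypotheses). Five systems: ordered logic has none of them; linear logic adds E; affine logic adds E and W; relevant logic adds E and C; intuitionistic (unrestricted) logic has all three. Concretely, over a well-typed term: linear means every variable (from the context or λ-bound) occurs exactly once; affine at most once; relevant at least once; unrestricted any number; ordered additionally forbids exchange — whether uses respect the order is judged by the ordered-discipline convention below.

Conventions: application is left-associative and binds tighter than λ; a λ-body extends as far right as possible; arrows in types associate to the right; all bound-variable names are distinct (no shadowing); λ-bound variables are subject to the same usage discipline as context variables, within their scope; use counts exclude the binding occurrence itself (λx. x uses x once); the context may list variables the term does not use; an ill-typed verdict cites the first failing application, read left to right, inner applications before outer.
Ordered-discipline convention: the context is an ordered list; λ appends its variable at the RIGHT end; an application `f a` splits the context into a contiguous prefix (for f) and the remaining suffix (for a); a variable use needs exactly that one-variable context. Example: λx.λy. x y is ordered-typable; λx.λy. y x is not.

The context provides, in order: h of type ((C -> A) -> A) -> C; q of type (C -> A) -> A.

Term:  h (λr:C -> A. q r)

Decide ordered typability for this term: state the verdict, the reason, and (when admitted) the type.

yes — h, q, r: once each, no exchange needed; term : C
use counts: h: 1, q: 1, r (bound): 1
order of uses: h, q, r
typing: the term checks, with type C
all disciplines: ordered ✓ · linear ✓ · affine ✓ · relevant ✓ · unrestricted ✓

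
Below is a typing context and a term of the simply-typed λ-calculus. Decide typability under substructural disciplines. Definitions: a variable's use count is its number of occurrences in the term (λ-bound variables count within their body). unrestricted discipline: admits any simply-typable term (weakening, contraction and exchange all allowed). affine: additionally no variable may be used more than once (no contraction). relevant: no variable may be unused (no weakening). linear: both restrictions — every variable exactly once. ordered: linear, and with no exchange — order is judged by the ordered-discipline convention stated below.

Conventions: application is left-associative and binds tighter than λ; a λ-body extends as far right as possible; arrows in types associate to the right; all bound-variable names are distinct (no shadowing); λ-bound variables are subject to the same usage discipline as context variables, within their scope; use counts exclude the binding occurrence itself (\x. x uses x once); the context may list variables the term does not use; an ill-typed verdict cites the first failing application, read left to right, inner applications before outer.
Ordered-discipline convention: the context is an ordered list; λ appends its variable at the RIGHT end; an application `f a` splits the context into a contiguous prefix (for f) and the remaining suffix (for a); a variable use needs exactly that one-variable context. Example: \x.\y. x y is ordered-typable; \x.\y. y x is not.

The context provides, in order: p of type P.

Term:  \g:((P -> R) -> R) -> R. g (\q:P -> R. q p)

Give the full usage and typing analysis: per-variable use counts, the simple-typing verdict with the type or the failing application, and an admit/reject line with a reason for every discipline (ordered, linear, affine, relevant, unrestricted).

use counts: p=1; g (bound)=1; q (bound)=1
left-to-right use order: g, q, p
typing: the term checks, with type (((P -> R) -> R) -> R) -> R
ordered: ✗ — no ordered split (uses run g, q, p)
linear: ✓ — each of p, g, q used exactly once
affine: ✓ — none of p, g, q used more than once
relevant: ✓ — every one of p, g, q appears
unrestricted: ✓ — simply typable at (((P -> R) -> R) -> R) -> R; W, C, E all held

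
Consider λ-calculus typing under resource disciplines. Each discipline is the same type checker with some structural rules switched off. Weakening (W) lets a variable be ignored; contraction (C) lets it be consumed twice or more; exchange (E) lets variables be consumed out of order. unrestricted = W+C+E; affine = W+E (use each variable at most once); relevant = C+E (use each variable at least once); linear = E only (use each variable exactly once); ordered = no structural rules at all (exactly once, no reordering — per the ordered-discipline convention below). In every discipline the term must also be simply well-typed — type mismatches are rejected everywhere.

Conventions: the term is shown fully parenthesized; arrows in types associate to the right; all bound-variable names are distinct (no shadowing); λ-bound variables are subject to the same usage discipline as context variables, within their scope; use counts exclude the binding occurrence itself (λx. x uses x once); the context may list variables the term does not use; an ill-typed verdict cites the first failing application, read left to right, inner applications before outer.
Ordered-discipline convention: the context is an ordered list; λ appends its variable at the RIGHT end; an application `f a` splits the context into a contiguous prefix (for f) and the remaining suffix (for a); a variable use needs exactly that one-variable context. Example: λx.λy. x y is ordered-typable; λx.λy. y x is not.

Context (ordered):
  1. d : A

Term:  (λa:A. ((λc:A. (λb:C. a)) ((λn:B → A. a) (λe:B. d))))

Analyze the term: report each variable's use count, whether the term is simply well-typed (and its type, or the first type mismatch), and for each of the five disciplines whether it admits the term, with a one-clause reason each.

variable uses: d=1, a (bound)=2, c (bound)=0, b (bound)=0, n (bound)=0, e (bound)=0
order of uses: a, a, d
typing: the term checks, with type A → C → A
ordered: ✗, a ×2 used more than once (contraction); c, b, n, e never used (weakening)
linear: ✗, a ×2 used more than once (contraction); c, b, n, e never used (weakening)
affine: ✗, a ×2 used more than once (contraction)
relevant: ✗, c, b, n, e never used (weakening)
unrestricted: ✓, type-checks (A → C → A) and nothing is barred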